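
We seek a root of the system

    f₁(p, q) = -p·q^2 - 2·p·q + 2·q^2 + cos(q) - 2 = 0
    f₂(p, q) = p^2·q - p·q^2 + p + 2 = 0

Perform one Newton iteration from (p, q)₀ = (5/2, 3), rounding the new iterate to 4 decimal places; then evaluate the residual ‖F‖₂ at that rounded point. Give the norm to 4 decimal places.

6.1388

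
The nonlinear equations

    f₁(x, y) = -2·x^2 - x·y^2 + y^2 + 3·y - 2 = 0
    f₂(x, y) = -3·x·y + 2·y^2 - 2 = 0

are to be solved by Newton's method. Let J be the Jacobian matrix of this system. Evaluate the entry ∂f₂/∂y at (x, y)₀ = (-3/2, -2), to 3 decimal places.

-3.500

∂f₂/∂y = -3·x + 4·y.
At (-3/2, -2) this is -3.500.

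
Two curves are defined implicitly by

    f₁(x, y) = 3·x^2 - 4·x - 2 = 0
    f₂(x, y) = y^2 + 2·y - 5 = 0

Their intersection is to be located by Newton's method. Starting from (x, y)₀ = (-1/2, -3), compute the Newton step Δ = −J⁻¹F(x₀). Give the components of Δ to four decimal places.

(0.1071, -0.5000)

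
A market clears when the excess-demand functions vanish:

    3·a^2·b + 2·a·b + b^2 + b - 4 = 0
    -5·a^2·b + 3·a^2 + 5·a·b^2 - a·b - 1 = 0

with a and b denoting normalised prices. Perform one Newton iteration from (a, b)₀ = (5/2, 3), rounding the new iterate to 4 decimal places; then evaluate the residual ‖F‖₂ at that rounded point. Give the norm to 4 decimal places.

23.8845

At (5/2, 3): F = (79.2500, 29.0000).
Jacobian J = [[6·a·b + 2·b, 3·a^2 + 2·a + 2·b + 1], [-10·a·b + 6·a + 5·b^2 - b, -5·a^2 + 10·a·b - a]].
At the point, J = [[51.0000, 30.7500], [-18.0000, 41.2500]] (det J = 2657.2500).
Solving J·Δ = −F gives Δ = (-0.8947, -1.0934).
Then the next iterate is (a, b)₁ = (1.6053, 1.9066).
Re-evaluating at (1.6053, 1.9066): F = (22.402910, 8.281191), so ‖F‖₂ = 23.8845.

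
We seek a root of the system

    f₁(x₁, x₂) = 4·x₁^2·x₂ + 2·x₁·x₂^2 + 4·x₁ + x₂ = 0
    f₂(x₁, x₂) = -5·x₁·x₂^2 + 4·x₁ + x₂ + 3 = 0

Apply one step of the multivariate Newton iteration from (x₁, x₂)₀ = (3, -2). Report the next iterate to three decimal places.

(2.141, -1.455)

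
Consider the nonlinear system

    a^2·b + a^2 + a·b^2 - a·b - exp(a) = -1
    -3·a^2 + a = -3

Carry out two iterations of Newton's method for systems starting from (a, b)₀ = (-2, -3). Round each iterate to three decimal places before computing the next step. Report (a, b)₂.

At (-2, -3): F = (-31.13534, -11.000).
Jacobian J = [[2·a·b + 2·a + b^2 - b - exp(a), a^2 + 2·a·b - a], [-6·a + 1, 0]].
At the point, J = [[19.86466, 18.000], [13.000, 0.000]] (det J = -234.000).
Solving J·Δ = −F gives Δ = (0.846, 0.796).
Then the next iterate is (a, b)₁ = (-1.154, -2.204).
Round to (-1.154, -2.204) and repeat: F = (-9.06786, -2.14915), J = [[9.52508, 7.57255], [7.924, 0.000]].
Δ = (0.271, 0.856), so (a, b)₂ = (-0.883, -1.348).

(-0.883, -1.348)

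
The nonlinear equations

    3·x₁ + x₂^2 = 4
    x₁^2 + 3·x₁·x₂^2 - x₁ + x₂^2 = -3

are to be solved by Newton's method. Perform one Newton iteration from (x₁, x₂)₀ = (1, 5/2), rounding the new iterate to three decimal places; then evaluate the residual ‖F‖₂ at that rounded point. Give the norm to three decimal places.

8.039

At (1, 5/2): F = (5.250, 28.000).
Jacobian J = [[3, 2·x₂], [2·x₁ + 3·x₂^2 - 1, 6·x₁·x₂ + 2·x₂]].
At the point, J = [[3.000, 5.000], [19.750, 20.000]] (det J = -38.750).
Solving J·Δ = −F gives Δ = (-0.903, -0.508).
Then the next iterate is (x₁, x₂)₁ = (0.097, 1.992).
Re-evaluating at (0.097, 1.992): F = (0.25906, 8.03518), so ‖F‖₂ = 8.039.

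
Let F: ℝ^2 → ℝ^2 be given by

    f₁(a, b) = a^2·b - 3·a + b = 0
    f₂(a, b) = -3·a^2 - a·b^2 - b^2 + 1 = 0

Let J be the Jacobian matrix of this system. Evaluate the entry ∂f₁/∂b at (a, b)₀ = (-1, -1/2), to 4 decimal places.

∂f₁/∂b = a^2 + 1.
At (-1, -1/2) this is 2.0000.

2.0000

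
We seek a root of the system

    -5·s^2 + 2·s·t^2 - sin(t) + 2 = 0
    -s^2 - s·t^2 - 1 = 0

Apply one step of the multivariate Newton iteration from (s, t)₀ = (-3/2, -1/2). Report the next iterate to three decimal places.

(-0.799, -1.132)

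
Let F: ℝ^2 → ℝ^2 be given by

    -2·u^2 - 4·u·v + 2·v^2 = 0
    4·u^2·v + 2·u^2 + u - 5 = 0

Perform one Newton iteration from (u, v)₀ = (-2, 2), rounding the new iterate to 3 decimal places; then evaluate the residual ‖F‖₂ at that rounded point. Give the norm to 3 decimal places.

At (-2, 2): F = (16.000, 33.000).
Jacobian J = [[-4·u - 4·v, -4·u + 4·v], [8·u·v + 4·u + 1, 4·u^2]].
At the point, J = [[0.000, 16.000], [-39.000, 16.000]] (det J = 624.000).
Solving J·Δ = −F gives Δ = (0.436, -1.000).
Then the next iterate is (u, v)₁ = (-1.564, 1.000).
Re-evaluating at (-1.564, 1.000): F = (3.36381, 8.11258), so ‖F‖₂ = 8.782.

8.782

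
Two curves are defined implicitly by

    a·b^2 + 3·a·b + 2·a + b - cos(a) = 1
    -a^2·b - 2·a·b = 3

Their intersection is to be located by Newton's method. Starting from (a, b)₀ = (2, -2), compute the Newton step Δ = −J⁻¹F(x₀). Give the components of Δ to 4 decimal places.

At (2, -2): F = (-2.583853, 13.0000).
Jacobian J = [[b^2 + 3·b + sin(a) + 2, 2·a·b + 3·a + 1], [-2·a·b - 2·b, -a^2 - 2·a]].
At the point, J = [[0.909297, -1.0000], [12.0000, -8.0000]] (det J = 4.725621).
Solving J·Δ = −F gives Δ = (-7.1252, -9.0627).

(-7.1252, -9.0627)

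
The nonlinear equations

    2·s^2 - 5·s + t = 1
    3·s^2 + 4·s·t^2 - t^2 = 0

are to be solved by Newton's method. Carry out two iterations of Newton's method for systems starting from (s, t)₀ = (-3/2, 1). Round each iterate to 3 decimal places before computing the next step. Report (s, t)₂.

(-0.151, 0.374)

At (-3/2, 1): F = (12.000, -0.250).
Jacobian J = [[4·s - 5, 1], [6·s + 4·t^2, 8·s·t - 2·t]].
At the point, J = [[-11.000, 1.000], [-5.000, -14.000]] (det J = 159.000).
Solving J·Δ = −F gives Δ = (1.055, -0.395).
Then the next iterate is (s, t)₁ = (-0.445, 0.605).
Round to (-0.445, 0.605) and repeat: F = (2.22605, -0.42347), J = [[-6.780, 1.000], [-1.20590, -3.36380]].
Δ = (0.294, -0.231), so (s, t)₂ = (-0.151, 0.374).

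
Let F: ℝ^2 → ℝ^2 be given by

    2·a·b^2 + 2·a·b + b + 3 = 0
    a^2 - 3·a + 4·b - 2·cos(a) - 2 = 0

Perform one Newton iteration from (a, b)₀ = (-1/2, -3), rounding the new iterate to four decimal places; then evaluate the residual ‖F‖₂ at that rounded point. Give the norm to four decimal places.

At (-1/2, -3): F = (-6.0000, -14.005165).
Jacobian J = [[2·b^2 + 2·b, 4·a·b + 2·a + 1], [2·a + 2·sin(a) - 3, 4]].
At the point, J = [[12.0000, 6.0000], [-4.958851, 4.0000]] (det J = 77.753106).
Solving J·Δ = −F gives Δ = (-0.7721, 2.5441).
Then the next iterate is (a, b)₁ = (-1.2721, -0.4559).
Re-evaluating at (-1.2721, -0.4559): F = (3.175202, 1.022389), so ‖F‖₂ = 3.3357.

3.3357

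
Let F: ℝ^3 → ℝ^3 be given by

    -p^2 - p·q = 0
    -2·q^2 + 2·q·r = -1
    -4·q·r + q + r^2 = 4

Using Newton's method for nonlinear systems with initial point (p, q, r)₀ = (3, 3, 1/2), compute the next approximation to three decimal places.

At (3, 3, 1/2): F = (-18.000, -14.000, -6.750).
Jacobian J = [[-2·p - q, -p, 0], [0, -4·q + 2·r, 2·q], [0, -4·r + 1, -4·q + 2·r]].
At the point, J = [[-9.000, -3.000, 0.000], [0.000, -11.000, 6.000], [0.000, -1.000, -11.000]] (det J = -1143.000).
Solving J·Δ = −F gives Δ = (-1.490, -1.531, -0.474).
Then the next iterate is (p, q, r)₁ = (1.510, 1.469, 0.026).

(1.510, 1.469, 0.026)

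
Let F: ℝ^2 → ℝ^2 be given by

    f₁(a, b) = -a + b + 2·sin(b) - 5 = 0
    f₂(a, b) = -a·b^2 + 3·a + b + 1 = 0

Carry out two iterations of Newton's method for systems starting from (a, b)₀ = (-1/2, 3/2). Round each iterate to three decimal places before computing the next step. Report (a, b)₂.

(-1.747, 1.293)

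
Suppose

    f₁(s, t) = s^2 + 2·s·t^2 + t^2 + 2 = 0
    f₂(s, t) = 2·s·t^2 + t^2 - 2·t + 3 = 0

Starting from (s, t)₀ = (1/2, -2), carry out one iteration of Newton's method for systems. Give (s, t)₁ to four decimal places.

(1.1731, 0.0385)

At (1/2, -2): F = (10.2500, 15.0000).
Jacobian J = [[2·s + 2·t^2, 4·s·t + 2·t], [2·t^2, 4·s·t + 2·t - 2]].
At the point, J = [[9.0000, -8.0000], [8.0000, -10.0000]] (det J = -26.0000).
Solving J·Δ = −F gives Δ = (0.6731, 2.0385).
Then the next iterate is (s, t)₁ = (1.1731, 0.0385).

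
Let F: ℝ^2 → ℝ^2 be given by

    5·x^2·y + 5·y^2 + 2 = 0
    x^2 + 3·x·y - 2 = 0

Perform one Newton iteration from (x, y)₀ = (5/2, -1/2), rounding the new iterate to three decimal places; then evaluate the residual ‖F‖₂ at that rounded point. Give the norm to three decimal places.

3.132

At (5/2, -1/2): F = (-12.375, 0.500).
Jacobian J = [[10·x·y, 5·x^2 + 10·y], [2·x + 3·y, 3·x]].
At the point, J = [[-12.500, 26.250], [3.500, 7.500]] (det J = -185.625).
Solving J·Δ = −F gives Δ = (-0.571, 0.200).
Then the next iterate is (x, y)₁ = (1.929, -0.300).
Re-evaluating at (1.929, -0.300): F = (-3.13156, -0.01506), so ‖F‖₂ = 3.132.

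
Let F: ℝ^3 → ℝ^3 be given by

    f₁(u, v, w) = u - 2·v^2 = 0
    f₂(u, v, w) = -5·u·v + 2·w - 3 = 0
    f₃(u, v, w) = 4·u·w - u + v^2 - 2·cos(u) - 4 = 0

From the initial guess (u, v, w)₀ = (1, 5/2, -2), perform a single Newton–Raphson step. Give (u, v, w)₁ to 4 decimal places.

At (1, 5/2, -2): F = (-11.5000, -19.5000, -7.830605).
Jacobian J = [[1, -4·v, 0], [-5·v, -5·u, 2], [4·w + 2·sin(u) - 1, 2·v, 4·u]].
At the point, J = [[1.0000, -10.0000, 0.0000], [-12.5000, -5.0000, 2.0000], [-7.317058, 5.0000, 4.0000]] (det J = -383.658839).
Solving J·Δ = −F gives Δ = (-0.7256, -1.2226, 2.1585).
Then the next iterate is (u, v, w)₁ = (0.2744, 1.2774, 0.1585).

(0.2744, 1.2774, 0.1585)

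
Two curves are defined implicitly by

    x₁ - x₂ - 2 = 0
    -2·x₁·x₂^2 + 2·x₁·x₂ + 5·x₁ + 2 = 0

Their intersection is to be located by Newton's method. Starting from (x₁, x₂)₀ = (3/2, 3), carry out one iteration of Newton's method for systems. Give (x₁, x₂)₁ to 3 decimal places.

(3.500, 1.500)

At (3/2, 3): F = (-3.500, -8.500).
Jacobian J = [[1, -1], [-2·x₂^2 + 2·x₂ + 5, -4·x₁·x₂ + 2·x₁]].
At the point, J = [[1.000, -1.000], [-7.000, -15.000]] (det J = -22.000).
Solving J·Δ = −F gives Δ = (2.000, -1.500).
Then the next iterate is (x₁, x₂)₁ = (3.500, 1.500).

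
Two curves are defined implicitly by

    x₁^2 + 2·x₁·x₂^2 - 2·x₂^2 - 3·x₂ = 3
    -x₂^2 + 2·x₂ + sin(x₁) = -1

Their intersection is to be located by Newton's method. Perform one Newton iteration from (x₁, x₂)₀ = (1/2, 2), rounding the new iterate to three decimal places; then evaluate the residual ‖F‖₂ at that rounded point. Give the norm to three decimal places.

81.088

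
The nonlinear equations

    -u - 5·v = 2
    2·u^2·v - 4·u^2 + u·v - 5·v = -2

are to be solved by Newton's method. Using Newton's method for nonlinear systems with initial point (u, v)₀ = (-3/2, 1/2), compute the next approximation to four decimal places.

(-0.8131, -0.2374)

At (-3/2, 1/2): F = (-3.0000, -8.0000).
Jacobian J = [[-1, -5], [4·u·v - 8·u + v, 2·u^2 + u - 5]].
At the point, J = [[-1.0000, -5.0000], [9.5000, -2.0000]] (det J = 49.5000).
Solving J·Δ = −F gives Δ = (0.6869, -0.7374).
Then the next iterate is (u, v)₁ = (-0.8131, -0.2374).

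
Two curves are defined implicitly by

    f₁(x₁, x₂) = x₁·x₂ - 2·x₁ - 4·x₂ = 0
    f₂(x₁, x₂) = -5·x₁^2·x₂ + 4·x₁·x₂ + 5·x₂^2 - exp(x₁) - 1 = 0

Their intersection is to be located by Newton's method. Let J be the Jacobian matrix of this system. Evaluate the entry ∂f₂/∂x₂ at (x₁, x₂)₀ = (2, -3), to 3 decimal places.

-42.000

∂f₂/∂x₂ = -5·x₁^2 + 4·x₁ + 10·x₂.
At (2, -3) this is -42.000.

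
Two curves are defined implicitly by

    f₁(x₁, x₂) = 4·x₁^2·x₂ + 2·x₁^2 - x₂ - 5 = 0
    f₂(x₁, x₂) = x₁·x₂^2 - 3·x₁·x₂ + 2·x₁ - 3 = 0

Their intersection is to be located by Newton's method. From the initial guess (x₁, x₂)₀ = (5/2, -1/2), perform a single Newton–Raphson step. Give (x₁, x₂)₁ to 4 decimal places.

(1.3000, -0.3125)

At (5/2, -1/2): F = (-4.5000, 6.3750).
Jacobian J = [[8·x₁·x₂ + 4·x₁, 4·x₁^2 - 1], [x₂^2 - 3·x₂ + 2, 2·x₁·x₂ - 3·x₁]].
At the point, J = [[0.0000, 24.0000], [3.7500, -10.0000]] (det J = -90.0000).
Solving J·Δ = −F gives Δ = (-1.2000, 0.1875).
Then the next iterate is (x₁, x₂)₁ = (1.3000, -0.3125).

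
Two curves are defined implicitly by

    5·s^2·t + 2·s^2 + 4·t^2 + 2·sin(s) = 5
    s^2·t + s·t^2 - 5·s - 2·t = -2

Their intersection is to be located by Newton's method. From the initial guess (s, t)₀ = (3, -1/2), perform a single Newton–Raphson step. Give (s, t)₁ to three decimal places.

(0.942, -0.550)

At (3, -1/2): F = (-8.21776, -15.750).
Jacobian J = [[10·s·t + 4·s + 2·cos(s), 5·s^2 + 8·t], [2·s·t + t^2 - 5, s^2 + 2·s·t - 2]].
At the point, J = [[-4.97998, 41.000], [-7.750, 4.000]] (det J = 297.83006).
Solving J·Δ = −F gives Δ = (-2.058, -0.050).
Then the next iterate is (s, t)₁ = (0.942, -0.550).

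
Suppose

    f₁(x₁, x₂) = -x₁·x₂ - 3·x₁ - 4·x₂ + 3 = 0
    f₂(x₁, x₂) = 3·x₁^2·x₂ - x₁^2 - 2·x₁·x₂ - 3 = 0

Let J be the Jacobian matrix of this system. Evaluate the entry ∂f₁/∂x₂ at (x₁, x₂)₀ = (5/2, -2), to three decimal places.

-6.500

∂f₁/∂x₂ = -x₁ - 4.
At (5/2, -2) this is -6.500.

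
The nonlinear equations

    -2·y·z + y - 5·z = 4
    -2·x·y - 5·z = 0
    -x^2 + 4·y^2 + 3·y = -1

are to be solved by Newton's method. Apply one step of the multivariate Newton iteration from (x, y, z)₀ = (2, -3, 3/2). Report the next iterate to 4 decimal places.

(6.5000, -2.7143, 7.5714)

At (2, -3, 3/2): F = (-5.5000, 4.5000, 24.0000).
Jacobian J = [[0, -2·z + 1, -2·y - 5], [-2·y, -2·x, -5], [-2·x, 8·y + 3, 0]].
At the point, J = [[0.0000, -2.0000, 1.0000], [6.0000, -4.0000, -5.0000], [-4.0000, -21.0000, 0.0000]] (det J = -182.0000).
Solving J·Δ = −F gives Δ = (4.5000, 0.2857, 6.0714).
Then the next iterate is (x, y, z)₁ = (6.5000, -2.7143, 7.5714).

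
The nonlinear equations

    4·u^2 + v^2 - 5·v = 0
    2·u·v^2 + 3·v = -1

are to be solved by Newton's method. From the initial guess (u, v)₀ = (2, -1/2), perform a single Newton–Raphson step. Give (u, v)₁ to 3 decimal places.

(0.788, -0.606)

At (2, -1/2): F = (18.750, 0.500).
Jacobian J = [[8·u, 2·v - 5], [2·v^2, 4·u·v + 3]].
At the point, J = [[16.000, -6.000], [0.500, -1.000]] (det J = -13.000).
Solving J·Δ = −F gives Δ = (-1.212, -0.106).
Then the next iterate is (u, v)₁ = (0.788, -0.606).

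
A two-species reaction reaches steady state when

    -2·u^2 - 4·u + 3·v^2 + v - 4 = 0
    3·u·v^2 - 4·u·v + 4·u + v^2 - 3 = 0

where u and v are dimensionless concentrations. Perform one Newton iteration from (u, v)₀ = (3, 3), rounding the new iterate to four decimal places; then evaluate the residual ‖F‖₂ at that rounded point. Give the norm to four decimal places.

18.5443

At (3, 3): F = (-4.0000, 63.0000).
Jacobian J = [[-4·u - 4, 6·v + 1], [3·v^2 - 4·v + 4, 6·u·v - 4·u + 2·v]].
At the point, J = [[-16.0000, 19.0000], [19.0000, 48.0000]] (det J = -1129.0000).
Solving J·Δ = −F gives Δ = (-1.2303, -0.8255).
Then the next iterate is (u, v)₁ = (1.7697, 2.1745).
Re-evaluating at (1.7697, 2.1745): F = (-0.982625, 18.518215), so ‖F‖₂ = 18.5443.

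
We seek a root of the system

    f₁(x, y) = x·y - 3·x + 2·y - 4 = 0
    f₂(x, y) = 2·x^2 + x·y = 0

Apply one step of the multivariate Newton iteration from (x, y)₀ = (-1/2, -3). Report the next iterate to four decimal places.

At (-1/2, -3): F = (-7.0000, 2.0000).
Jacobian J = [[y - 3, x + 2], [4·x + y, x]].
At the point, J = [[-6.0000, 1.5000], [-5.0000, -0.5000]] (det J = 10.5000).
Solving J·Δ = −F gives Δ = (-0.0476, 4.4762).
Then the next iterate is (x, y)₁ = (-0.5476, 1.4762).

(-0.5476, 1.4762)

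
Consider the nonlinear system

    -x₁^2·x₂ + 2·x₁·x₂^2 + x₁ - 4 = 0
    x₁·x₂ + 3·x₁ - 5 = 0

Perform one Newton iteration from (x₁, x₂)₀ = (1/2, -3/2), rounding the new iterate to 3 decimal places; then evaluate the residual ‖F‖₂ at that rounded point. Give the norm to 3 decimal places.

7.536

At (1/2, -3/2): F = (-0.875, -4.250).
Jacobian J = [[-2·x₁·x₂ + 2·x₂^2 + 1, -x₁^2 + 4·x₁·x₂], [x₂ + 3, x₁]].
At the point, J = [[7.000, -3.250], [1.500, 0.500]] (det J = 8.375).
Solving J·Δ = −F gives Δ = (1.701, 3.396).
Then the next iterate is (x₁, x₂)₁ = (2.201, 1.896).
Re-evaluating at (2.201, 1.896): F = (4.84040, 5.77610), so ‖F‖₂ = 7.536.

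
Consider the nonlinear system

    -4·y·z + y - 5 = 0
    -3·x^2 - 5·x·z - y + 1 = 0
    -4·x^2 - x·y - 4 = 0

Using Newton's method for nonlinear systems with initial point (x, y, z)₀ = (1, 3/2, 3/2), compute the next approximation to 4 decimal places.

(0.2964, -1.3155, 1.7629)

At (1, 3/2, 3/2): F = (-12.5000, -11.0000, -9.5000).
Jacobian J = [[0, -4·z + 1, -4·y], [-6·x - 5·z, -1, -5·x], [-8·x - y, -x, 0]].
At the point, J = [[0.0000, -5.0000, -6.0000], [-13.5000, -1.0000, -5.0000], [-9.5000, -1.0000, 0.0000]] (det J = -261.5000).
Solving J·Δ = −F gives Δ = (-0.7036, -2.8155, 0.2629).
Then the next iterate is (x, y, z)₁ = (0.2964, -1.3155, 1.7629).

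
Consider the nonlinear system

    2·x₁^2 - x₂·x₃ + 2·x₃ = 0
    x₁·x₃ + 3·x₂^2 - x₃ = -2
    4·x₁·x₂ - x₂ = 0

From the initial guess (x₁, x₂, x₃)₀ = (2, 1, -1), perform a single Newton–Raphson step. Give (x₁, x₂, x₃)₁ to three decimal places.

At (2, 1, -1): F = (7.000, 4.000, 7.000).
Jacobian J = [[4·x₁, -x₃, -x₂ + 2], [x₃, 6·x₂, x₁ - 1], [4·x₂, 4·x₁ - 1, 0]].
At the point, J = [[8.000, 1.000, 1.000], [-1.000, 6.000, 1.000], [4.000, 7.000, 0.000]] (det J = -83.000).
Solving J·Δ = −F gives Δ = (-0.675, -0.614, -0.988).
Then the next iterate is (x₁, x₂, x₃)₁ = (1.325, 0.386, -1.988).

(1.325, 0.386, -1.988)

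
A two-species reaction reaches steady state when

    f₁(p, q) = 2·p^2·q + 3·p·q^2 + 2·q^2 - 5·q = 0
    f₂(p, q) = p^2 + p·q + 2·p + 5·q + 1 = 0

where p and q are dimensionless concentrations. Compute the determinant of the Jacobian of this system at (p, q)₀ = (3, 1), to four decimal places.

-195.0000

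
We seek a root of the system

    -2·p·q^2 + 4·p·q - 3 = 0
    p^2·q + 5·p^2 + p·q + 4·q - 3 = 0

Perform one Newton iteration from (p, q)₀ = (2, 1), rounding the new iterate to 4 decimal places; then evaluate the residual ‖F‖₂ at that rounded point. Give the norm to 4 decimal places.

7.9035

At (2, 1): F = (1.0000, 27.0000).
Jacobian J = [[-2·q^2 + 4·q, -4·p·q + 4·p], [2·p·q + 10·p + q, p^2 + p + 4]].
At the point, J = [[2.0000, 0.0000], [25.0000, 10.0000]] (det J = 20.0000).
Solving J·Δ = −F gives Δ = (-0.5000, -1.4500).
Then the next iterate is (p, q)₁ = (1.5000, -0.4500).
Re-evaluating at (1.5000, -0.4500): F = (-6.3075, 4.7625), so ‖F‖₂ = 7.9035.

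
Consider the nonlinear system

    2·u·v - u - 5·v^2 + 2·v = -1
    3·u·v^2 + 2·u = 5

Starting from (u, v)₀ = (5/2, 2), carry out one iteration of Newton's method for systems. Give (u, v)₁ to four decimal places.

(1.8934, 1.2831)

At (5/2, 2): F = (-7.5000, 30.0000).
Jacobian J = [[2·v - 1, 2·u - 10·v + 2], [3·v^2 + 2, 6·u·v]].
At the point, J = [[3.0000, -13.0000], [14.0000, 30.0000]] (det J = 272.0000).
Solving J·Δ = −F gives Δ = (-0.6066, -0.7169).
Then the next iterate is (u, v)₁ = (1.8934, 1.2831).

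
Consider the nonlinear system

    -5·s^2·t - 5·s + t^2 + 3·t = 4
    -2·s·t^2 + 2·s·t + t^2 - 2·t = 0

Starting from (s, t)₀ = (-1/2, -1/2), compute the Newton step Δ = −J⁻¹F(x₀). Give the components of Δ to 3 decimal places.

At (-1/2, -1/2): F = (-2.125, 2.000).
Jacobian J = [[-10·s·t - 5, -5·s^2 + 2·t + 3], [-2·t^2 + 2·t, -4·s·t + 2·s + 2·t - 2]].
At the point, J = [[-7.500, 0.750], [-1.500, -5.000]] (det J = 38.625).
Solving J·Δ = −F gives Δ = (-0.236, 0.471).

(-0.236, 0.471)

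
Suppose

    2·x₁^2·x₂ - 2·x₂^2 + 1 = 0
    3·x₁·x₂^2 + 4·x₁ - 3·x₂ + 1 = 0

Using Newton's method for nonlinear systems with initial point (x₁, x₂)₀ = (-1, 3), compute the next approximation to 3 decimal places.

(-0.717, 1.560)

At (-1, 3): F = (-11.000, -39.000).
Jacobian J = [[4·x₁·x₂, 2·x₁^2 - 4·x₂], [3·x₂^2 + 4, 6·x₁·x₂ - 3]].
At the point, J = [[-12.000, -10.000], [31.000, -21.000]] (det J = 562.000).
Solving J·Δ = −F gives Δ = (0.283, -1.440).
Then the next iterate is (x₁, x₂)₁ = (-0.717, 1.560).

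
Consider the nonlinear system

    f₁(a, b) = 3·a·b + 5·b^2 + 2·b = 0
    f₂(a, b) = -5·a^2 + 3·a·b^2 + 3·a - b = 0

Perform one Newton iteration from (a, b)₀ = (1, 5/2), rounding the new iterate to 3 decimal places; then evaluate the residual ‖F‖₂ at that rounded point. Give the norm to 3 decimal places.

At (1, 5/2): F = (43.750, 14.250).
Jacobian J = [[3·b, 3·a + 10·b + 2], [-10·a + 3·b^2 + 3, 6·a·b - 1]].
At the point, J = [[7.500, 30.000], [11.750, 14.000]] (det J = -247.500).
Solving J·Δ = −F gives Δ = (0.747, -1.645).
Then the next iterate is (a, b)₁ = (1.747, 0.855).
Re-evaluating at (1.747, 0.855): F = (9.84618, -7.04274), so ‖F‖₂ = 12.106.

12.106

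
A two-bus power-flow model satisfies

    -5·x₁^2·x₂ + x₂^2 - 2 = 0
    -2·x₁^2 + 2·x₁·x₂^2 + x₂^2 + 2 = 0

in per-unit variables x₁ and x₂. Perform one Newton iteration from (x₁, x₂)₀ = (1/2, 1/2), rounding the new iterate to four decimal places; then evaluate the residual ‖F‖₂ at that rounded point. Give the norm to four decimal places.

2.3562

At (1/2, 1/2): F = (-2.3750, 2.0000).
Jacobian J = [[-10·x₁·x₂, -5·x₁^2 + 2·x₂], [-4·x₁ + 2·x₂^2, 4·x₁·x₂ + 2·x₂]].
At the point, J = [[-2.5000, -0.2500], [-1.5000, 2.0000]] (det J = -5.3750).
Solving J·Δ = −F gives Δ = (-0.7907, -1.5930).
Then the next iterate is (x₁, x₂)₁ = (-0.2907, -1.0930).
Re-evaluating at (-0.2907, -1.0930): F = (-0.343523, 2.331067), so ‖F‖₂ = 2.3562.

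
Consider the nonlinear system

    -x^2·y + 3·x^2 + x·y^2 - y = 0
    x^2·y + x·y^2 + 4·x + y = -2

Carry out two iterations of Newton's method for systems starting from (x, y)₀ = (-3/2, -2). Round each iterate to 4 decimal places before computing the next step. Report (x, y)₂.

(-0.1722, -1.3960)

At (-3/2, -2): F = (7.2500, -16.5000).
Jacobian J = [[-2·x·y + 6·x + y^2, -x^2 + 2·x·y - 1], [2·x·y + y^2 + 4, x^2 + 2·x·y + 1]].
At the point, J = [[-11.0000, 2.7500], [14.0000, 9.2500]] (det J = -140.2500).
Solving J·Δ = −F gives Δ = (0.8017, 0.5704).
Then the next iterate is (x, y)₁ = (-0.6983, -1.4296).
Round to (-0.6983, -1.4296) and repeat: F = (2.162419, -4.347061), J = [[-4.142623, 0.508956], [8.040336, 3.484202]].
Δ = (0.5261, 0.0336), so (x, y)₂ = (-0.1722, -1.3960).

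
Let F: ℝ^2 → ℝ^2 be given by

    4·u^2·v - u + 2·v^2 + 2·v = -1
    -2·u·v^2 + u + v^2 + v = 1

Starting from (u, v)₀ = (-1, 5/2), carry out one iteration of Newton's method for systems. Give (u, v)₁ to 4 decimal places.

At (-1, 5/2): F = (29.5000, 19.2500).
Jacobian J = [[8·u·v - 1, 4·u^2 + 4·v + 2], [-2·v^2 + 1, -4·u·v + 2·v + 1]].
At the point, J = [[-21.0000, 16.0000], [-11.5000, 16.0000]] (det J = -152.0000).
Solving J·Δ = −F gives Δ = (1.0789, -0.4276).
Then the next iterate is (u, v)₁ = (0.0789, 2.0724).

(0.0789, 2.0724)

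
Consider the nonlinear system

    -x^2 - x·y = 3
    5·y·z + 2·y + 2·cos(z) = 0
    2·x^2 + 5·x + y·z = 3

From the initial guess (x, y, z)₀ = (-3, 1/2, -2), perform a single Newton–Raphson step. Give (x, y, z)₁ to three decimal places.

(-3.835, 5.530, 8.437)

At (-3, 1/2, -2): F = (-10.500, -4.83229, -1.000).
Jacobian J = [[-2·x - y, -x, 0], [0, 5·z + 2, 5·y - 2·sin(z)], [4·x + 5, z, y]].
At the point, J = [[5.500, 3.000, 0.000], [0.000, -8.000, 4.31859], [-7.000, -2.000, 0.500]] (det J = -65.18595).
Solving J·Δ = −F gives Δ = (-0.835, 5.030, 10.437).
Then the next iterate is (x, y, z)₁ = (-3.835, 5.530, 8.437).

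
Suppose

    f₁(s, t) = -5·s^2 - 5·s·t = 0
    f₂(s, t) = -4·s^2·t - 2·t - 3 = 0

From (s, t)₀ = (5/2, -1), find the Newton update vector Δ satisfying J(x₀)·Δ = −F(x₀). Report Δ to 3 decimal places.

At (5/2, -1): F = (-18.750, 24.000).
Jacobian J = [[-10·s - 5·t, -5·s], [-8·s·t, -4·s^2 - 2]].
At the point, J = [[-20.000, -12.500], [20.000, -27.000]] (det J = 790.000).
Solving J·Δ = −F gives Δ = (-1.021, 0.133).

(-1.021, 0.133)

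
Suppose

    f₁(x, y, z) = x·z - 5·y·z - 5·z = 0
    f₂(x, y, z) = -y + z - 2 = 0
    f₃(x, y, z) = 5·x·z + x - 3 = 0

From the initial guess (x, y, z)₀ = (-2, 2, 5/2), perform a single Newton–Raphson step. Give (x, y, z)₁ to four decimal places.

At (-2, 2, 5/2): F = (-42.5000, -1.5000, -30.0000).
Jacobian J = [[z, -5·z, x - 5·y - 5], [0, -1, 1], [5·z + 1, 0, 5·x]].
At the point, J = [[2.5000, -12.5000, -17.0000], [0.0000, -1.0000, 1.0000], [13.5000, 0.0000, -10.0000]] (det J = -373.2500).
Solving J·Δ = −F gives Δ = (1.7348, -2.1581, -0.6581).
Then the next iterate is (x, y, z)₁ = (-0.2652, -0.1581, 1.8419).

(-0.2652, -0.1581, 1.8419)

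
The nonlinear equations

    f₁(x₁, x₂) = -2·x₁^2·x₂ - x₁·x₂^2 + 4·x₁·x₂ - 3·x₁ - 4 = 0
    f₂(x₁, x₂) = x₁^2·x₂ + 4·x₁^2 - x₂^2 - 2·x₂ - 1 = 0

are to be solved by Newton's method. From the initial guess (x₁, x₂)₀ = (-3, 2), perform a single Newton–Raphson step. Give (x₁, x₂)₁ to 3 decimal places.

(-1.812, 1.262)

At (-3, 2): F = (-43.000, 45.000).
Jacobian J = [[-4·x₁·x₂ - x₂^2 + 4·x₂ - 3, -2·x₁^2 - 2·x₁·x₂ + 4·x₁], [2·x₁·x₂ + 8·x₁, x₁^2 - 2·x₂ - 2]].
At the point, J = [[25.000, -18.000], [-36.000, 3.000]] (det J = -573.000).
Solving J·Δ = −F gives Δ = (1.188, -0.738).
Then the next iterate is (x₁, x₂)₁ = (-1.812, 1.262).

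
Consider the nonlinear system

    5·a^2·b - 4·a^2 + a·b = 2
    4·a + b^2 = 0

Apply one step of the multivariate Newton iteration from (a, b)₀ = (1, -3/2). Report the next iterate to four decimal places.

(0.8485, 0.3813)

At (1, -3/2): F = (-15.0000, 6.2500).
Jacobian J = [[10·a·b - 8·a + b, 5·a^2 + a], [4, 2·b]].
At the point, J = [[-24.5000, 6.0000], [4.0000, -3.0000]] (det J = 49.5000).
Solving J·Δ = −F gives Δ = (-0.1515, 1.8813).
Then the next iterate is (a, b)₁ = (0.8485, 0.3813).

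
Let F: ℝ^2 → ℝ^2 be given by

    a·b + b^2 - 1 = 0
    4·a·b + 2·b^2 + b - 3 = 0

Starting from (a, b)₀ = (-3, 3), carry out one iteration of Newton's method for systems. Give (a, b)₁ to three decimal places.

At (-3, 3): F = (-1.000, -18.000).
Jacobian J = [[b, a + 2·b], [4·b, 4·a + 4·b + 1]].
At the point, J = [[3.000, 3.000], [12.000, 1.000]] (det J = -33.000).
Solving J·Δ = −F gives Δ = (1.606, -1.273).
Then the next iterate is (a, b)₁ = (-1.394, 1.727).

(-1.394, 1.727)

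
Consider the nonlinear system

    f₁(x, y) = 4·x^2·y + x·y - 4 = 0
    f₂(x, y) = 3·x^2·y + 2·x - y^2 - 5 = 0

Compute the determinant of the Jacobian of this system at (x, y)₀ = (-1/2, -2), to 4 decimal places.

24.5000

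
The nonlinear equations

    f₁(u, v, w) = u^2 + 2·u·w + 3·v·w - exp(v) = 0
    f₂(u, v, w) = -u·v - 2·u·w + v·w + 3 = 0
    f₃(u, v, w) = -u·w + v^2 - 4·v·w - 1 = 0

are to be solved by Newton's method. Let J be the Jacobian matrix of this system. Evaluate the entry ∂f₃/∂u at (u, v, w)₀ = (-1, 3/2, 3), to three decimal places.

-3.000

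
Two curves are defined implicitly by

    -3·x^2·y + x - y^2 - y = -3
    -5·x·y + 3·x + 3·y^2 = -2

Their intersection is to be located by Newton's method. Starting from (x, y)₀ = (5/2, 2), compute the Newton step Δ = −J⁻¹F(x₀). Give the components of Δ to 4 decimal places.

(-0.4226, -1.0840)

At (5/2, 2): F = (-38.0000, -3.5000).
Jacobian J = [[-6·x·y + 1, -3·x^2 - 2·y - 1], [-5·y + 3, -5·x + 6·y]].
At the point, J = [[-29.0000, -23.7500], [-7.0000, -0.5000]] (det J = -151.7500).
Solving J·Δ = −F gives Δ = (-0.4226, -1.0840).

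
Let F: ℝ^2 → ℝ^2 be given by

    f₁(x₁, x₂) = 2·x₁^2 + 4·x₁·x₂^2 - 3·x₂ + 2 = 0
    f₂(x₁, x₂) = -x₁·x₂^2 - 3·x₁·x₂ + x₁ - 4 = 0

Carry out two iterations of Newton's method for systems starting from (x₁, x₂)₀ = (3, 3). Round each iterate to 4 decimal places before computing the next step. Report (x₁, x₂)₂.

(1.8490, -2.2062)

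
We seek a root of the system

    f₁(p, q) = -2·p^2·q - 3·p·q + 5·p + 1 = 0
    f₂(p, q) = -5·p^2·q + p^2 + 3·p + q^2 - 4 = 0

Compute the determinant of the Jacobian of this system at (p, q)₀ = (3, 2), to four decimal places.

-352.0000

J = [[-4·p·q - 3·q + 5, -2·p^2 - 3·p], [-10·p·q + 2·p + 3, -5·p^2 + 2·q]].
At the point, J = [[-25.0000, -27.0000], [-51.0000, -41.0000]].
det J = -352.0000.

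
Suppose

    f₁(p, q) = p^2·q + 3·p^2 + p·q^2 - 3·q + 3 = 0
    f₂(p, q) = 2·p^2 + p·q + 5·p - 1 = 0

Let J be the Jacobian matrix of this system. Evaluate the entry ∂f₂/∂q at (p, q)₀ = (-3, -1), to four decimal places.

∂f₂/∂q = p.
At (-3, -1) this is -3.0000.

-3.0000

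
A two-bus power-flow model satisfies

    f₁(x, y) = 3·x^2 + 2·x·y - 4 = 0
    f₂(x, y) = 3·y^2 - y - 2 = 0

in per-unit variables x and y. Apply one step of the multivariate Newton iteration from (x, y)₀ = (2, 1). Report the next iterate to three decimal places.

At (2, 1): F = (12.000, 0.000).
Jacobian J = [[6·x + 2·y, 2·x], [0, 6·y - 1]].
At the point, J = [[14.000, 4.000], [0.000, 5.000]] (det J = 70.000).
Solving J·Δ = −F gives Δ = (-0.857, 0.000).
Then the next iterate is (x, y)₁ = (1.143, 1.000).

(1.143, 1.000)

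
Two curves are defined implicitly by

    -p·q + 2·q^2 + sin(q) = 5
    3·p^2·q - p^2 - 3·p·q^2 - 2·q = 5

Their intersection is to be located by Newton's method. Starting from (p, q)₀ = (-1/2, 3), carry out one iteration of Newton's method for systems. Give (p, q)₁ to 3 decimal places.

At (-1/2, 3): F = (14.64112, 4.500).
Jacobian J = [[-q, -p + 4·q + cos(q)], [6·p·q - 2·p - 3·q^2, 3·p^2 - 6·p·q - 2]].
At the point, J = [[-3.000, 11.51001], [-35.000, 7.750]] (det J = 379.60026).
Solving J·Δ = −F gives Δ = (-0.162, -1.314).
Then the next iterate is (p, q)₁ = (-0.662, 1.686).

(-0.662, 1.686)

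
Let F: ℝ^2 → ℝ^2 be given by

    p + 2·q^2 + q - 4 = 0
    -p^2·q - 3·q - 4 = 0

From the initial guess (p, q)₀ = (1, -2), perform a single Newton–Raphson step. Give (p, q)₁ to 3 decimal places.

At (1, -2): F = (3.000, 4.000).
Jacobian J = [[1, 4·q + 1], [-2·p·q, -p^2 - 3]].
At the point, J = [[1.000, -7.000], [4.000, -4.000]] (det J = 24.000).
Solving J·Δ = −F gives Δ = (-0.667, 0.333).
Then the next iterate is (p, q)₁ = (0.333, -1.667).

(0.333, -1.667)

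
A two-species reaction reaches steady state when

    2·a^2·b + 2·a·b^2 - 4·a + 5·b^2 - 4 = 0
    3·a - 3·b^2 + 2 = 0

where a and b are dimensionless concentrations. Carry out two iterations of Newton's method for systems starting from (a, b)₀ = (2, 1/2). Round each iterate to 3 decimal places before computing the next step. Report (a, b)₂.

At (2, 1/2): F = (-5.750, 7.250).
Jacobian J = [[4·a·b + 2·b^2 - 4, 2·a^2 + 4·a·b + 10·b], [3, -6·b]].
At the point, J = [[0.500, 17.000], [3.000, -3.000]] (det J = -52.500).
Solving J·Δ = −F gives Δ = (-2.019, 0.398).
Then the next iterate is (a, b)₁ = (-0.019, 0.898).
Round to (-0.019, 0.898) and repeat: F = (0.07803, -0.47621), J = [[-2.45544, 8.91247], [3.000, -5.388]].
Δ = (0.283, 0.069), so (a, b)₂ = (0.264, 0.967).

(0.264, 0.967)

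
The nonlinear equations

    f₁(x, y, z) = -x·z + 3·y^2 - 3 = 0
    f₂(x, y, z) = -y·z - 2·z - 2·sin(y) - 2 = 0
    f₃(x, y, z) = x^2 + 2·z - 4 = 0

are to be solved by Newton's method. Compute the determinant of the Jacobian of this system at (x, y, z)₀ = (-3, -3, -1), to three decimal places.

167.600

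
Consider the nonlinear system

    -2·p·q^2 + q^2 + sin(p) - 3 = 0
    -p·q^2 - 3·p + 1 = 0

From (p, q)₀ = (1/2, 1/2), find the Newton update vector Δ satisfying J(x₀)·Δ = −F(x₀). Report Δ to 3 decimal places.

(6.676, -44.641)

At (1/2, 1/2): F = (-2.52057, -0.625).
Jacobian J = [[-2·q^2 + cos(p), -4·p·q + 2·q], [-q^2 - 3, -2·p·q]].
At the point, J = [[0.37758, 0.000], [-3.250, -0.500]] (det J = -0.18879).
Solving J·Δ = −F gives Δ = (6.676, -44.641).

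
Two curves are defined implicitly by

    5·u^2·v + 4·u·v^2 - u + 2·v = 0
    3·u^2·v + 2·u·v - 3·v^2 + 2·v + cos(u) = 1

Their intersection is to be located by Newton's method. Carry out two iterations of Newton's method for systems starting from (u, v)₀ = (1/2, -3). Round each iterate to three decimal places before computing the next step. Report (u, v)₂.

At (1/2, -3): F = (7.750, -38.37242).
Jacobian J = [[10·u·v + 4·v^2 - 1, 5·u^2 + 8·u·v + 2], [6·u·v + 2·v - sin(u), 3·u^2 + 2·u - 6·v + 2]].
At the point, J = [[20.000, -8.750], [-15.47943, 21.750]] (det J = 299.55503).
Solving J·Δ = −F gives Δ = (0.558, 2.161).
Then the next iterate is (u, v)₁ = (1.058, -0.839).
Round to (1.058, -0.839) and repeat: F = (-4.45274, -8.89191), J = [[-7.06094, 0.49552], [-7.87535, 12.50809]].
Δ = (-0.608, 0.328), so (u, v)₂ = (0.450, -0.511).

(0.450, -0.511)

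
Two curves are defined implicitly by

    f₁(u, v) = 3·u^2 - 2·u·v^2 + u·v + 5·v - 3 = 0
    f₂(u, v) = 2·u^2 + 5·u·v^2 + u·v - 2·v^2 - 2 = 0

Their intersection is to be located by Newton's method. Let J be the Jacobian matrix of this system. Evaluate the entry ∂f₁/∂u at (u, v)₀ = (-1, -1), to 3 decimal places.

∂f₁/∂u = 6·u - 2·v^2 + v.
At (-1, -1) this is -9.000.

-9.000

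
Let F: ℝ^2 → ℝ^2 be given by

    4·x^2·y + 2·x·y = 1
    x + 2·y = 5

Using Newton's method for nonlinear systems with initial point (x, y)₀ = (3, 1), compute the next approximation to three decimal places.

(-5.200, 5.100)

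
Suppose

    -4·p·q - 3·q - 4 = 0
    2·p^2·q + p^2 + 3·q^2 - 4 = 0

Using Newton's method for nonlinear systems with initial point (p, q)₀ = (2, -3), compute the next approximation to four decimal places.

At (2, -3): F = (29.0000, 3.0000).
Jacobian J = [[-4·q, -4·p - 3], [4·p·q + 2·p, 2·p^2 + 6·q]].
At the point, J = [[12.0000, -11.0000], [-20.0000, -10.0000]] (det J = -340.0000).
Solving J·Δ = −F gives Δ = (-0.7559, 1.8118).
Then the next iterate is (p, q)₁ = (1.2441, -1.1882).

(1.2441, -1.1882)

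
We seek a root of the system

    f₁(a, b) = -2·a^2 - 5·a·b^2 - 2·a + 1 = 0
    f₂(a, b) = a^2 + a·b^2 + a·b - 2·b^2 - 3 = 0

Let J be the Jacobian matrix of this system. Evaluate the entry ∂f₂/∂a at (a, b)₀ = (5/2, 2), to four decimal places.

∂f₂/∂a = 2·a + b^2 + b.
At (5/2, 2) this is 11.0000.

11.0000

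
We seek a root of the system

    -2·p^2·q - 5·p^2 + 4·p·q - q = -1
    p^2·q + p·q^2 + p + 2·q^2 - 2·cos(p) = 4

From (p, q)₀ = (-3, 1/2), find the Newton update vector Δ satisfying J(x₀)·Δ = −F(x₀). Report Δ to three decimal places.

(2.074, 0.623)

At (-3, 1/2): F = (-59.500, -0.77002).
Jacobian J = [[-4·p·q - 10·p + 4·q, -2·p^2 + 4·p - 1], [2·p·q + q^2 + 2·sin(p) + 1, p^2 + 2·p·q + 4·q]].
At the point, J = [[38.000, -31.000], [-2.03224, 8.000]] (det J = 241.00056).
Solving J·Δ = −F gives Δ = (2.074, 0.623).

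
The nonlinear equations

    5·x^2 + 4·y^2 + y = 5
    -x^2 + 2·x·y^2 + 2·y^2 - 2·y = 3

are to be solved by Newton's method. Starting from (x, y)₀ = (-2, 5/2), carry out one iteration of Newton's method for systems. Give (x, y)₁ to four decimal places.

(-1.9577, 0.5164)

At (-2, 5/2): F = (42.5000, -24.5000).
Jacobian J = [[10·x, 8·y + 1], [-2·x + 2·y^2, 4·x·y + 4·y - 2]].
At the point, J = [[-20.0000, 21.0000], [16.5000, -12.0000]] (det J = -106.5000).
Solving J·Δ = −F gives Δ = (0.0423, -1.9836).
Then the next iterate is (x, y)₁ = (-1.9577, 0.5164).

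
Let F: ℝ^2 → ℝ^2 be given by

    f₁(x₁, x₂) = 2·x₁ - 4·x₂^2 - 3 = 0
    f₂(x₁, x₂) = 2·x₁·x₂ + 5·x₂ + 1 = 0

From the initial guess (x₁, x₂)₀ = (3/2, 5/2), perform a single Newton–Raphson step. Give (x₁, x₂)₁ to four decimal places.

(-0.3966, 1.0603)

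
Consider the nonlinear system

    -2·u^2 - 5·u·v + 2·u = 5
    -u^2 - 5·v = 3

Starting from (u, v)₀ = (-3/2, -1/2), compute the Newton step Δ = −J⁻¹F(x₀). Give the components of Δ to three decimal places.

At (-3/2, -1/2): F = (-16.250, -2.750).
Jacobian J = [[-4·u - 5·v + 2, -5·u], [-2·u, -5]].
At the point, J = [[10.500, 7.500], [3.000, -5.000]] (det J = -75.000).
Solving J·Δ = −F gives Δ = (1.358, 0.265).

(1.358, 0.265)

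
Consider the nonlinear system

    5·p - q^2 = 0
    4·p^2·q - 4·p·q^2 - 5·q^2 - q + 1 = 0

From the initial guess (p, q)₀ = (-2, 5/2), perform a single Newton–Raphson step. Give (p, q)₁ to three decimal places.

At (-2, 5/2): F = (-16.250, 57.250).
Jacobian J = [[5, -2·q], [8·p·q - 4·q^2, 4·p^2 - 8·p·q - 10·q - 1]].
At the point, J = [[5.000, -5.000], [-65.000, 30.000]] (det J = -175.000).
Solving J·Δ = −F gives Δ = (-1.150, -4.400).
Then the next iterate is (p, q)₁ = (-3.150, -1.900).

(-3.150, -1.900)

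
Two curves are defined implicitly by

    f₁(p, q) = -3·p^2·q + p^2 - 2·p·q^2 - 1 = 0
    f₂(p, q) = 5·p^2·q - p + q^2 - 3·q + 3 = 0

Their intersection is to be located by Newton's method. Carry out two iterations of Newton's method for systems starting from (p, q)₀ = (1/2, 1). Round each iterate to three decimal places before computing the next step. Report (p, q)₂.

At (1/2, 1): F = (-2.500, 1.750).
Jacobian J = [[-6·p·q + 2·p - 2·q^2, -3·p^2 - 4·p·q], [10·p·q - 1, 5·p^2 + 2·q - 3]].
At the point, J = [[-4.000, -2.750], [4.000, 0.250]] (det J = 10.000).
Solving J·Δ = −F gives Δ = (-0.419, -0.300).
Then the next iterate is (p, q)₁ = (0.081, 0.700).
Round to (0.081, 0.700) and repeat: F = (-1.08660, 1.33196), J = [[-1.15820, -0.24648], [-0.433, -1.56719]].
Δ = (-1.189, 1.178), so (p, q)₂ = (-1.108, 1.878).

(-1.108, 1.878)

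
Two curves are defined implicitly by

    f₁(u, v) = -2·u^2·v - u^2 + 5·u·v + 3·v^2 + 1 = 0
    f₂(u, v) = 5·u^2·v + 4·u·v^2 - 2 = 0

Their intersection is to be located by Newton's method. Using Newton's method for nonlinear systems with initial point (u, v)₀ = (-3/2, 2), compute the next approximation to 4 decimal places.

At (-3/2, 2): F = (-13.2500, -3.5000).
Jacobian J = [[-4·u·v - 2·u + 5·v, -2·u^2 + 5·u + 6·v], [10·u·v + 4·v^2, 5·u^2 + 8·u·v]].
At the point, J = [[25.0000, 0.0000], [-14.0000, -12.7500]] (det J = -318.7500).
Solving J·Δ = −F gives Δ = (0.5300, -0.8565).
Then the next iterate is (u, v)₁ = (-0.9700, 1.1435).

(-0.9700, 1.1435)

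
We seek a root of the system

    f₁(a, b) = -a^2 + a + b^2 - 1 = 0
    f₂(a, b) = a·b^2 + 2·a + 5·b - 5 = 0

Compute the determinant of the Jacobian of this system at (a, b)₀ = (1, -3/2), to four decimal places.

10.7500

J = [[-2·a + 1, 2·b], [b^2 + 2, 2·a·b + 5]].
At the point, J = [[-1.0000, -3.0000], [4.2500, 2.0000]].
det J = 10.7500.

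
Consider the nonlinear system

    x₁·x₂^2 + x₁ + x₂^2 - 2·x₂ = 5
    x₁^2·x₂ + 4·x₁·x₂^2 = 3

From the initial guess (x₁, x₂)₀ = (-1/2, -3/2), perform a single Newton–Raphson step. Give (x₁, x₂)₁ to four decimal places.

At (-1/2, -3/2): F = (-1.3750, -7.8750).
Jacobian J = [[x₂^2 + 1, 2·x₁·x₂ + 2·x₂ - 2], [2·x₁·x₂ + 4·x₂^2, x₁^2 + 8·x₁·x₂]].
At the point, J = [[3.2500, -3.5000], [10.5000, 6.2500]] (det J = 57.0625).
Solving J·Δ = −F gives Δ = (0.6336, 0.1955).
Then the next iterate is (x₁, x₂)₁ = (0.1336, -1.3045).

(0.1336, -1.3045)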